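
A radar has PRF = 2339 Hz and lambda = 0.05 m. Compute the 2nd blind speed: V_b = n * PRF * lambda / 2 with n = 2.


V_blind = 2 * 2339 * 0.05 / 2 = 117.0 m/s

117.0 m/s


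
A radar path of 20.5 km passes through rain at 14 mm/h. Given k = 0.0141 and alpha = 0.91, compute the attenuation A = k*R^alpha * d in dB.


gamma = 0.0141 * 14^0.91 = 0.155667 dB/km
A = 0.155667 * 20.5 = 3.19 dB

3.19 dB


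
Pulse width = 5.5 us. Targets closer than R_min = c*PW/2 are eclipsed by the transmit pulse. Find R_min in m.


R_min = 3e8 * 5.5e-6 / 2 = 825.0 m

825.0 m


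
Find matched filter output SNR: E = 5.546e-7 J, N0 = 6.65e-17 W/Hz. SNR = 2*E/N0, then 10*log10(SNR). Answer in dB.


SNR_lin = 2 * 5.546e-7 / 6.65e-17 = 1.668e10
SNR_dB = 10*log10(1.668e10) = 102.2 dB

102.2 dB


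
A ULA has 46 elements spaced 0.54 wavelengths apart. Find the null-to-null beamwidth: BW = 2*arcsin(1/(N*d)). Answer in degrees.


1/(N*d) = 1/(46*0.54) = 0.040258
BW = 2*arcsin(0.040258) = 4.6 degrees

4.6 degrees


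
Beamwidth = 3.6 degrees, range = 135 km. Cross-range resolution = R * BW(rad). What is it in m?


BW_rad = 0.062831853
CR = 135000 * 0.062831853 = 8482.3 m

8482.3 m


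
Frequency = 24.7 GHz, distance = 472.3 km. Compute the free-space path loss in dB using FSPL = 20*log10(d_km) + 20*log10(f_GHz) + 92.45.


20*log10(472.3) = 53.48
20*log10(24.7) = 27.85
FSPL = 173.8 dB

173.8 dB


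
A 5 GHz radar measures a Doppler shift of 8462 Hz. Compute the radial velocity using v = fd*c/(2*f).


v = 8462 * 3e8 / (2 * 5000000000.0) = 253.9 m/s

253.9 m/s


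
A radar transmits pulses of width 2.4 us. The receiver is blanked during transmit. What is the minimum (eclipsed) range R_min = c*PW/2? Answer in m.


R_min = 3e8 * 2.4e-6 / 2 = 360.0 m

360.0 m


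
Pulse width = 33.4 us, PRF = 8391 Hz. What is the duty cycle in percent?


DC = 33.4e-6 * 8391 * 100 = 28.03%

28.03%


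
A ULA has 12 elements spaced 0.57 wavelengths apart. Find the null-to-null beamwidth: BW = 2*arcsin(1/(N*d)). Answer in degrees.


1/(N*d) = 1/(12*0.57) = 0.146199
BW = 2*arcsin(0.146199) = 16.8 degrees

16.8 degrees


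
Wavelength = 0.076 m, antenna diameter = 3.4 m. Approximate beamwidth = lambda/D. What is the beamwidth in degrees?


BW_rad = 0.076 / 3.4 = 0.022353
BW_deg = 1.28 degrees

1.28 degrees


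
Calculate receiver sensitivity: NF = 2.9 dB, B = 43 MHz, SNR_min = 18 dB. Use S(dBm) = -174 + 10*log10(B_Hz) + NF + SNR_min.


10*log10(43000000.0) = 76.33
S = -174 + 76.33 + 2.9 + 18 = -76.8 dBm

-76.8 dBm


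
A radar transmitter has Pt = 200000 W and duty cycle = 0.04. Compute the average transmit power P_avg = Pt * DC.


P_avg = 200000 * 0.04 = 8000.0 W

8000.0 W


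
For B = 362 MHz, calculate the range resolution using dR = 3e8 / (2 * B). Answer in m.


dR = 3e8 / (2 * 362000000.0) = 0.41 m

0.41 m


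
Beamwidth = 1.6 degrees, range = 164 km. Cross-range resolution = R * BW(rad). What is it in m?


BW_rad = 0.027925268
CR = 164000 * 0.027925268 = 4579.7 m

4579.7 m


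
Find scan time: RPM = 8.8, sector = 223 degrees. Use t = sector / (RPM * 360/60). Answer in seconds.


t = 223 / (8.8 * 360) * 60 = 4.22 s

4.22 s


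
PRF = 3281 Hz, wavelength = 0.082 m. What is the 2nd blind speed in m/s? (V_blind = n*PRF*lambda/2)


V_blind = 2 * 3281 * 0.082 / 2 = 269.0 m/s

269.0 m/s


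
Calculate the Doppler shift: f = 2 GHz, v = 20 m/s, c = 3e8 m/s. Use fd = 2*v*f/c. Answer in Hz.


fd = 2 * 20 * 2000000000.0 / 3e8 = 266.7 Hz

266.7 Hz


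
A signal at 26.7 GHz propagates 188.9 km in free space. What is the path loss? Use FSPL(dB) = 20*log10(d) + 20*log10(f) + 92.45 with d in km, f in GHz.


20*log10(188.9) = 45.52
20*log10(26.7) = 28.53
FSPL = 166.5 dB

166.5 dB


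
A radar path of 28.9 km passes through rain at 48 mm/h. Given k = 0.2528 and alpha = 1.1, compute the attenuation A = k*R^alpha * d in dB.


gamma = 0.2528 * 48^1.1 = 17.870736 dB/km
A = 17.870736 * 28.9 = 516.46 dB

516.46 dB


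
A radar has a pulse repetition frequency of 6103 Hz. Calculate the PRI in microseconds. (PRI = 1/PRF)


PRI = 1/6103 = 0.0001638538 s = 163.9 us

163.9 us


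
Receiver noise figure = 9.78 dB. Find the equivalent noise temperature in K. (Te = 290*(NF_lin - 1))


NF_lin = 10^(9.78/10) = 9.506048
Te = 290 * (9.506048 - 1) = 2466.8 K

2466.8 K


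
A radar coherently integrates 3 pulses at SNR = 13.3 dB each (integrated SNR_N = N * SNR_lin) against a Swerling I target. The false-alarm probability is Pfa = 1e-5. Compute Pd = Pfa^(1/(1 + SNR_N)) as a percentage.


SNR_lin = 10^(13.3/10) = 21.37962
SNR_N = 3 * 21.37962 = 64.13886
1/(1 + SNR_N) = 1/65.13886 = 0.0153518
Pd = (1e-5)^0.0153518 = 0.83799
Pd = 83.8%

83.8%


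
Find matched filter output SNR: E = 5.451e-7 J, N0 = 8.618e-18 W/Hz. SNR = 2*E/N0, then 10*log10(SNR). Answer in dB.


SNR_lin = 2 * 5.451e-7 / 8.618e-18 = 1.265e11
SNR_dB = 10*log10(1.265e11) = 111.0 dB

111.0 dB


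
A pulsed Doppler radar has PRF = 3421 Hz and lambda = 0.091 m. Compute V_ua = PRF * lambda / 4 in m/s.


V_ua = 3421 * 0.091 / 4 = 77.8 m/s

77.8 m/s


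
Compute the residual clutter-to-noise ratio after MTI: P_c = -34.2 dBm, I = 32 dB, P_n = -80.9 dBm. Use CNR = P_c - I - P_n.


CNR = -34.2 - 32 - (-80.9) = 14.7 dB

14.7 dB


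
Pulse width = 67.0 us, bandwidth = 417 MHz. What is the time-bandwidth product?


TBP = 67.0 * 417 = 27939.0

27939.0


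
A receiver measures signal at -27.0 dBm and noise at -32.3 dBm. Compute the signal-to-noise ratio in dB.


SNR = -27.0 - (-32.3) = 5.3 dB

5.3 dB


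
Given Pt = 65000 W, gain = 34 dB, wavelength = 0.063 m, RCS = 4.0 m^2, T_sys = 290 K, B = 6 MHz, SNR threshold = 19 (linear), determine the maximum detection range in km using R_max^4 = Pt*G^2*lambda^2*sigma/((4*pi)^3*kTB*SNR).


G_lin = 10^(34/10) = 2511.886432
R^4 = 65000 * 2511.886432^2 * 0.063^2 * 4.0 / ((4*pi)^3 * 1.38e-23 * 290 * 6000000.0 * 19)
R^4 = 7.19189e18 m^4
R_max = (7.19189e18)^(1/4) = 51785.8 m = 51.8 km

51.8 km


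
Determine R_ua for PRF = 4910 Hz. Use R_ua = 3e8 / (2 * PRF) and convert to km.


R_ua = 3e8 / (2 * 4910) = 30549.9 m = 30.5 km

30.5 km


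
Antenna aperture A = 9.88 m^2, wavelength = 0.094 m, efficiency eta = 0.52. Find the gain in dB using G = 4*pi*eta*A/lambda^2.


G_linear = 4*pi*0.52*9.88/0.094^2 = 7306.59
G_dB = 10*log10(7306.59) = 38.6 dB

38.6 dB


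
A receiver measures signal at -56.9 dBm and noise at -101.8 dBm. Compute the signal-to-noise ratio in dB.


SNR = -56.9 - (-101.8) = 44.9 dB

44.9 dB


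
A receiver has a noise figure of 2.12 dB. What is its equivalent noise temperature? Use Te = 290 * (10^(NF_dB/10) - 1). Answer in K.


NF_lin = 10^(2.12/10) = 1.629296
Te = 290 * (1.629296 - 1) = 182.5 K

182.5 K


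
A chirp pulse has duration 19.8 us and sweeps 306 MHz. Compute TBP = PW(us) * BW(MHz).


TBP = 19.8 * 306 = 6058.8

6058.8


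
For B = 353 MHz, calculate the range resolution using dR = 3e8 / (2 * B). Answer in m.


dR = 3e8 / (2 * 353000000.0) = 0.42 m

0.42 m


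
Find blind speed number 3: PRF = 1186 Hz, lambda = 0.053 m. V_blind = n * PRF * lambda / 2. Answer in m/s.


V_blind = 3 * 1186 * 0.053 / 2 = 94.3 m/s

94.3 m/s


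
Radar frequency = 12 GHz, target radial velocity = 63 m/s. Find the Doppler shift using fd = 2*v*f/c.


fd = 2 * 63 * 12000000000.0 / 3e8 = 5040.0 Hz

5040.0 Hz


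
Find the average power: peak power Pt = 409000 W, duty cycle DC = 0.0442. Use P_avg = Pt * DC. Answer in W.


P_avg = 409000 * 0.0442 = 18077.8 W

18077.8 W


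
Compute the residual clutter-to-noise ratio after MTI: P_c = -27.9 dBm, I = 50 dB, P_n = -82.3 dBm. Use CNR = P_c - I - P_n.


CNR = -27.9 - 50 - (-82.3) = 4.4 dB

4.4 dB


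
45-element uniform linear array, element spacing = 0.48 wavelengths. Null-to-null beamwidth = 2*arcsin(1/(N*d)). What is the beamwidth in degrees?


1/(N*d) = 1/(45*0.48) = 0.046296
BW = 2*arcsin(0.046296) = 5.3 degrees

5.3 degrees


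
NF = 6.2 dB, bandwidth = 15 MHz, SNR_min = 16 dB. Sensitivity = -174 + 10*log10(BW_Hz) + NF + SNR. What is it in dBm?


10*log10(15000000.0) = 71.76
S = -174 + 71.76 + 6.2 + 16 = -80.0 dBm

-80.0 dBm


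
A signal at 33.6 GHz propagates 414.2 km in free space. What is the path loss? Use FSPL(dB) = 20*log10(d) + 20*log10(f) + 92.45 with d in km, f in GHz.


20*log10(414.2) = 52.34
20*log10(33.6) = 30.53
FSPL = 175.3 dB

175.3 dB


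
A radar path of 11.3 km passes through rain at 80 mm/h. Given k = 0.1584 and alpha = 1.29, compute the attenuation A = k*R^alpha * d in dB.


gamma = 0.1584 * 80^1.29 = 45.158682 dB/km
A = 45.158682 * 11.3 = 510.29 dB

510.29 dB


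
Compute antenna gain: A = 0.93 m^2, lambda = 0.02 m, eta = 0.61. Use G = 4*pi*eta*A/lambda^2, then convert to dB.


G_linear = 4*pi*0.61*0.93/0.02^2 = 17822.26
G_dB = 10*log10(17822.26) = 42.5 dB

42.5 dB


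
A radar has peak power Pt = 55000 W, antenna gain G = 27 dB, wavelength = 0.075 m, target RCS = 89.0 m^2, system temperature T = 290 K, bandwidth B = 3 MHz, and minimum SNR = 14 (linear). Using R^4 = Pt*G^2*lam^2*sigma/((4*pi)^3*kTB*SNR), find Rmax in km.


G_lin = 10^(27/10) = 501.187234
R^4 = 55000 * 501.187234^2 * 0.075^2 * 89.0 / ((4*pi)^3 * 1.38e-23 * 290 * 3000000.0 * 14)
R^4 = 2.07357e19 m^4
R_max = (2.07357e19)^(1/4) = 67480.7 m = 67.5 km

67.5 km


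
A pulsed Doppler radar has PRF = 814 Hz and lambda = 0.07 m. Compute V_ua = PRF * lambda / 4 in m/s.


V_ua = 814 * 0.07 / 4 = 14.2 m/s

14.2 m/s


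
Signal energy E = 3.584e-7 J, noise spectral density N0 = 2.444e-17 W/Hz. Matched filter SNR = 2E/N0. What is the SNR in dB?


SNR_lin = 2 * 3.584e-7 / 2.444e-17 = 2.933e10
SNR_dB = 10*log10(2.933e10) = 104.7 dB

104.7 dB


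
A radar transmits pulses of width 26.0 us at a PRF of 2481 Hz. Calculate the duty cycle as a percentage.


DC = 26.0e-6 * 2481 * 100 = 6.45%

6.45%


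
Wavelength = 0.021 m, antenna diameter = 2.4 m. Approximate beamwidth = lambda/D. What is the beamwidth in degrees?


BW_rad = 0.021 / 2.4 = 0.00875
BW_deg = 0.5 degrees

0.5 degrees


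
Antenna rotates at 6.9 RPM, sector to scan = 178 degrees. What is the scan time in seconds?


t = 178 / (6.9 * 360) * 60 = 4.3 s

4.3 s


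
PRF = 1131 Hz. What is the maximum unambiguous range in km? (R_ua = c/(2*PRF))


R_ua = 3e8 / (2 * 1131) = 132626.0 m = 132.6 km

132.6 km


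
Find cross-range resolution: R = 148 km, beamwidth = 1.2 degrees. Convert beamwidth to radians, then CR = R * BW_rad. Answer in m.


BW_rad = 0.020943951
CR = 148000 * 0.020943951 = 3099.7 m

3099.7 m


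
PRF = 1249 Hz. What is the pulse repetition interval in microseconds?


PRI = 1/1249 = 0.0008006405 s = 800.6 us

800.6 us


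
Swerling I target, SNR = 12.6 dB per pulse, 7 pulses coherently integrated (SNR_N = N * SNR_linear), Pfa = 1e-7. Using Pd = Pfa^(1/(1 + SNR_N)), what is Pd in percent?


SNR_lin = 10^(12.6/10) = 18.19701
SNR_N = 7 * 18.19701 = 127.37907
1/(1 + SNR_N) = 1/128.37907 = 0.0077894
Pd = (1e-7)^0.0077894 = 0.88201
Pd = 88.2%

88.2%


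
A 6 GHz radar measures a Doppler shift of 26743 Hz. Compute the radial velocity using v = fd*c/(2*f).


v = 26743 * 3e8 / (2 * 6000000000.0) = 668.6 m/s

668.6 m/s


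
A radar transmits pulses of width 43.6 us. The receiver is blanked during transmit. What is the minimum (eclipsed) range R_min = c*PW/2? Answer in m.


R_min = 3e8 * 43.6e-6 / 2 = 6540.0 m

6540.0 m


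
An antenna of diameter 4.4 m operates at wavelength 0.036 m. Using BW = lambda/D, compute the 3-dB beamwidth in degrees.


BW_rad = 0.036 / 4.4 = 0.008182
BW_deg = 0.47 degrees

0.47 degrees


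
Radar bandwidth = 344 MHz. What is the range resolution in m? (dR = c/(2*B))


dR = 3e8 / (2 * 344000000.0) = 0.44 m

0.44 m


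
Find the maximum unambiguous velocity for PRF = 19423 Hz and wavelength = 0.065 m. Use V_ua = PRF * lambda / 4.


V_ua = 19423 * 0.065 / 4 = 315.6 m/s

315.6 m/s


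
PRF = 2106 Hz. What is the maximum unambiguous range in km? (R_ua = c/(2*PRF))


R_ua = 3e8 / (2 * 2106) = 71225.1 m = 71.2 km

71.2 km


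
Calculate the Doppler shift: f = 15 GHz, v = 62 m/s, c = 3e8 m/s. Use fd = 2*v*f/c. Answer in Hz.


fd = 2 * 62 * 15000000000.0 / 3e8 = 6200.0 Hz

6200.0 Hz


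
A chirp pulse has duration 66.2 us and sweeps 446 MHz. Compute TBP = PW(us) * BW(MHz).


TBP = 66.2 * 446 = 29525.2

29525.2


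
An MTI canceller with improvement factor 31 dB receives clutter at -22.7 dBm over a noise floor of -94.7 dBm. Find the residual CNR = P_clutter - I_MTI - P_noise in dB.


CNR = -22.7 - 31 - (-94.7) = 41.0 dB

41.0 dB


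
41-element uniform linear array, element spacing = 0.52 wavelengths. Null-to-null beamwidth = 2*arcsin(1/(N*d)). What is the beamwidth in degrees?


1/(N*d) = 1/(41*0.52) = 0.046904
BW = 2*arcsin(0.046904) = 5.4 degrees

5.4 degrees


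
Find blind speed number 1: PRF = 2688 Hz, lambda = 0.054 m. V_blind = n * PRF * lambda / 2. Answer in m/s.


V_blind = 1 * 2688 * 0.054 / 2 = 72.6 m/s

72.6 m/s


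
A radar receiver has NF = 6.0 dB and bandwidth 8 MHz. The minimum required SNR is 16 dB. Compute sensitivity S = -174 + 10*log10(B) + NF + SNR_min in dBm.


10*log10(8000000.0) = 69.03
S = -174 + 69.03 + 6.0 + 16 = -83.0 dBm

-83.0 dBm


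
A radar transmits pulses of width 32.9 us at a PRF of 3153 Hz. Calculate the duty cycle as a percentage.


DC = 32.9e-6 * 3153 * 100 = 10.37%

10.37%


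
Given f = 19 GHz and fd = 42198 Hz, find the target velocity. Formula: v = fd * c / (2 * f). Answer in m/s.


v = 42198 * 3e8 / (2 * 19000000000.0) = 333.1 m/s

333.1 m/s


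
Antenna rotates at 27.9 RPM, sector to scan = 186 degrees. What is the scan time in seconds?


t = 186 / (27.9 * 360) * 60 = 1.11 s

1.11 s


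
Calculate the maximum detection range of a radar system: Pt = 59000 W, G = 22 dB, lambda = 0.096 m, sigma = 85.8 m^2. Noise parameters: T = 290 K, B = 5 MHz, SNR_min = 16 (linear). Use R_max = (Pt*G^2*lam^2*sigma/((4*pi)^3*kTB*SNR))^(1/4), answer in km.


G_lin = 10^(22/10) = 158.489319
R^4 = 59000 * 158.489319^2 * 0.096^2 * 85.8 / ((4*pi)^3 * 1.38e-23 * 290 * 5000000.0 * 16)
R^4 = 1.84453e18 m^4
R_max = (1.84453e18)^(1/4) = 36852.9 m = 36.9 km

36.9 km


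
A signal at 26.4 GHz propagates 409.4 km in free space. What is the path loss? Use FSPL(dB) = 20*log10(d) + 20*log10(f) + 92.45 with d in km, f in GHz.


20*log10(409.4) = 52.24
20*log10(26.4) = 28.43
FSPL = 173.1 dB

173.1 dB


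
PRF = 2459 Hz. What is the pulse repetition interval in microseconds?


PRI = 1/2459 = 0.0004066694 s = 406.7 us

406.7 us


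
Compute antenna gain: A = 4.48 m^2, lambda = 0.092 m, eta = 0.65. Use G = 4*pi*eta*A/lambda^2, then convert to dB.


G_linear = 4*pi*0.65*4.48/0.092^2 = 4323.4
G_dB = 10*log10(4323.4) = 36.4 dB

36.4 dB


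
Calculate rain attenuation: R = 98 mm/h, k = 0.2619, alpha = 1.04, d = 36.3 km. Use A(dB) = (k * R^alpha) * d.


gamma = 0.2619 * 98^1.04 = 30.832633 dB/km
A = 30.832633 * 36.3 = 1119.22 dB

1119.22 dB


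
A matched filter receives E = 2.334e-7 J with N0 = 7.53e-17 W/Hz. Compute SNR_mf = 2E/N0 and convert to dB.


SNR_lin = 2 * 2.334e-7 / 7.53e-17 = 6.199e9
SNR_dB = 10*log10(6.199e9) = 97.9 dB

97.9 dB


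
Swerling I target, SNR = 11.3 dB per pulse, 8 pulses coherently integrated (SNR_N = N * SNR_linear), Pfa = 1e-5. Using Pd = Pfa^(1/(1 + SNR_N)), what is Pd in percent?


SNR_lin = 10^(11.3/10) = 13.48963
SNR_N = 8 * 13.48963 = 107.91704
1/(1 + SNR_N) = 1/108.91704 = 0.0091813
Pd = (1e-5)^0.0091813 = 0.89969
Pd = 90.0%

90.0%


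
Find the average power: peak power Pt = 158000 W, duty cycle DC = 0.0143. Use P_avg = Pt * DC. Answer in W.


P_avg = 158000 * 0.0143 = 2259.4 W

2259.4 W


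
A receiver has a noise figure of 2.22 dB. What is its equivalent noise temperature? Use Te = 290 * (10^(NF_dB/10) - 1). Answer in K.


NF_lin = 10^(2.22/10) = 1.667247
Te = 290 * (1.667247 - 1) = 193.5 K

193.5 K


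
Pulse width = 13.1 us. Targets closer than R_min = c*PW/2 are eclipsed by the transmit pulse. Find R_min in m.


R_min = 3e8 * 13.1e-6 / 2 = 1965.0 m

1965.0 m


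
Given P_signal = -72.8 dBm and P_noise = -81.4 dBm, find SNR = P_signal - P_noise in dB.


SNR = -72.8 - (-81.4) = 8.6 dB

8.6 dB


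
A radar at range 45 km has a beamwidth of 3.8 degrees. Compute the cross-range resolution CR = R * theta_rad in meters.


BW_rad = 0.066322512
CR = 45000 * 0.066322512 = 2984.5 m

2984.5 m


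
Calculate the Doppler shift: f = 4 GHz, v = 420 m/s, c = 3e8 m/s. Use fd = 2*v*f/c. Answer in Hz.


fd = 2 * 420 * 4000000000.0 / 3e8 = 11200.0 Hz

11200.0 Hz


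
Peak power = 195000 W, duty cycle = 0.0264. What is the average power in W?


P_avg = 195000 * 0.0264 = 5148.0 W

5148.0 W


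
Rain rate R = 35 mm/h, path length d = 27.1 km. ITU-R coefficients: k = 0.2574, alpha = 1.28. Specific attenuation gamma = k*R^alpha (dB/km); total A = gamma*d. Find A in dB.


gamma = 0.2574 * 35^1.28 = 24.378986 dB/km
A = 24.378986 * 27.1 = 660.67 dB

660.67 dB


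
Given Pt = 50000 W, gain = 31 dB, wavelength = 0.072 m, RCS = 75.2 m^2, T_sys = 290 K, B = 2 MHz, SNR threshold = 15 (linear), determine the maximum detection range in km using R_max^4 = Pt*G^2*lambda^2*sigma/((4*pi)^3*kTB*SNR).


G_lin = 10^(31/10) = 1258.925412
R^4 = 50000 * 1258.925412^2 * 0.072^2 * 75.2 / ((4*pi)^3 * 1.38e-23 * 290 * 2000000.0 * 15)
R^4 = 1.29666e20 m^4
R_max = (1.29666e20)^(1/4) = 106710.3 m = 106.7 km

106.7 km


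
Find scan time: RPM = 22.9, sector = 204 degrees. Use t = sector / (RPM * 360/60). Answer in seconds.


t = 204 / (22.9 * 360) * 60 = 1.48 s

1.48 s


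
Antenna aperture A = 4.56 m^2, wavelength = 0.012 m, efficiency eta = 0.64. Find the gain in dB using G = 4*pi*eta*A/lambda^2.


G_linear = 4*pi*0.64*4.56/0.012^2 = 254678.44
G_dB = 10*log10(254678.44) = 54.1 dB

54.1 dB


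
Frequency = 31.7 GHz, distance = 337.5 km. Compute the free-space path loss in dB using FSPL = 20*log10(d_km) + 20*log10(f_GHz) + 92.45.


20*log10(337.5) = 50.57
20*log10(31.7) = 30.02
FSPL = 173.0 dB

173.0 dB


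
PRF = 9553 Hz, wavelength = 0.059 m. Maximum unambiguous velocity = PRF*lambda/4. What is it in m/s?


V_ua = 9553 * 0.059 / 4 = 140.9 m/s

140.9 m/s


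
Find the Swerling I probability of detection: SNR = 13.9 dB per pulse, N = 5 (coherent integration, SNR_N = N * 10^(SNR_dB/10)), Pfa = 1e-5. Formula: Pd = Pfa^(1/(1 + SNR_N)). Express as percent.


SNR_lin = 10^(13.9/10) = 24.54709
SNR_N = 5 * 24.54709 = 122.73545
1/(1 + SNR_N) = 1/123.73545 = 0.0080818
Pd = (1e-5)^0.0080818 = 0.91115
Pd = 91.1%

91.1%


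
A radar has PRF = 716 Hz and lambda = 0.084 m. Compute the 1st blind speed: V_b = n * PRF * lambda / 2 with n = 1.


V_blind = 1 * 716 * 0.084 / 2 = 30.1 m/s

30.1 m/s


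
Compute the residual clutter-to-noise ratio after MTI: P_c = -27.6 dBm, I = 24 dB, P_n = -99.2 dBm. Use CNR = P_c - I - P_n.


CNR = -27.6 - 24 - (-99.2) = 47.6 dB

47.6 dB


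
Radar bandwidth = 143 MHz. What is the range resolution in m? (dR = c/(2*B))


dR = 3e8 / (2 * 143000000.0) = 1.05 m

1.05 m


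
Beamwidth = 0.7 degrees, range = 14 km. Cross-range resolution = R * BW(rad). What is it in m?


BW_rad = 0.012217305
CR = 14000 * 0.012217305 = 171.0 m

171.0 m


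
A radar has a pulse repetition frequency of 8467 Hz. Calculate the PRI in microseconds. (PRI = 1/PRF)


PRI = 1/8467 = 0.0001181056 s = 118.1 us

118.1 us


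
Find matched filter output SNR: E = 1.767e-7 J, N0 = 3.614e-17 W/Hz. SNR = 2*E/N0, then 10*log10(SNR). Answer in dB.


SNR_lin = 2 * 1.767e-7 / 3.614e-17 = 9.779e9
SNR_dB = 10*log10(9.779e9) = 99.9 dB

99.9 dB


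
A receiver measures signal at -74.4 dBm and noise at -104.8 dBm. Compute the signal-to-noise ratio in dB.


SNR = -74.4 - (-104.8) = 30.4 dB

30.4 dB


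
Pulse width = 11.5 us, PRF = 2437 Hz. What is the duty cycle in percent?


DC = 11.5e-6 * 2437 * 100 = 2.8%

2.8%


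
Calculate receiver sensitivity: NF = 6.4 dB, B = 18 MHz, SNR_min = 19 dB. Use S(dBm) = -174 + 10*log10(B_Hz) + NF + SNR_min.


10*log10(18000000.0) = 72.55
S = -174 + 72.55 + 6.4 + 19 = -76.0 dBm

-76.0 dBm


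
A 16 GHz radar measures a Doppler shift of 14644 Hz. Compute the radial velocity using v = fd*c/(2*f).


v = 14644 * 3e8 / (2 * 16000000000.0) = 137.3 m/s

137.3 m/s


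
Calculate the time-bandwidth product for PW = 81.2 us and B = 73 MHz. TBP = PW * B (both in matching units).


TBP = 81.2 * 73 = 5927.6

5927.6


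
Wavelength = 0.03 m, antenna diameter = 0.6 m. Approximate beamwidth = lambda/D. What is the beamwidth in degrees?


BW_rad = 0.03 / 0.6 = 0.05
BW_deg = 2.86 degrees

2.86 degrees


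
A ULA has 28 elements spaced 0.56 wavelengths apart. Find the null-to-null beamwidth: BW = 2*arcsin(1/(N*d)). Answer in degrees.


1/(N*d) = 1/(28*0.56) = 0.063776
BW = 2*arcsin(0.063776) = 7.3 degrees

7.3 degrees


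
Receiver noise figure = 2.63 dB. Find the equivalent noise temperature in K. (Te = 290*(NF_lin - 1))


NF_lin = 10^(2.63/10) = 1.832314
Te = 290 * (1.832314 - 1) = 241.4 K

241.4 K


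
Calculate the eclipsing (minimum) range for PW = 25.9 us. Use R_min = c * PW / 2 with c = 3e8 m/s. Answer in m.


R_min = 3e8 * 25.9e-6 / 2 = 3885.0 m

3885.0 m


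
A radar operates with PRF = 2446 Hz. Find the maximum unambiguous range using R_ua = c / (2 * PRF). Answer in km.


R_ua = 3e8 / (2 * 2446) = 61324.6 m = 61.3 km

61.3 km


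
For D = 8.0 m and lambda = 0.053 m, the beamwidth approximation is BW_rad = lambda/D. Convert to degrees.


BW_rad = 0.053 / 8.0 = 0.006625
BW_deg = 0.38 degrees

0.38 degrees


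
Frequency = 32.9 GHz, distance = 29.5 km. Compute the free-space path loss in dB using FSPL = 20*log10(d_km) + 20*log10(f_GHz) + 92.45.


20*log10(29.5) = 29.4
20*log10(32.9) = 30.34
FSPL = 152.2 dB

152.2 dB


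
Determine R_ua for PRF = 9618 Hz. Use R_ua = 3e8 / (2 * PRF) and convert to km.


R_ua = 3e8 / (2 * 9618) = 15595.8 m = 15.6 km

15.6 km


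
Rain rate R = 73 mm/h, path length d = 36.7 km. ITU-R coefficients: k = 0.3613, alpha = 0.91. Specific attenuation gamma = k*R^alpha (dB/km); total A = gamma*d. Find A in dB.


gamma = 0.3613 * 73^0.91 = 17.926346 dB/km
A = 17.926346 * 36.7 = 657.9 dB

657.9 dB


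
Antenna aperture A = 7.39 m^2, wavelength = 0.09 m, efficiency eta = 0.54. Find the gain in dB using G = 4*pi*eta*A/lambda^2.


G_linear = 4*pi*0.54*7.39/0.09^2 = 6191.03
G_dB = 10*log10(6191.03) = 37.9 dB

37.9 dB


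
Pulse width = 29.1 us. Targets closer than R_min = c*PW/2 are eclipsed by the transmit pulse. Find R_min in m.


R_min = 3e8 * 29.1e-6 / 2 = 4365.0 m

4365.0 m


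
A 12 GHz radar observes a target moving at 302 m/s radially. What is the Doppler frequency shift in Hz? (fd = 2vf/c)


fd = 2 * 302 * 12000000000.0 / 3e8 = 24160.0 Hz

24160.0 Hz


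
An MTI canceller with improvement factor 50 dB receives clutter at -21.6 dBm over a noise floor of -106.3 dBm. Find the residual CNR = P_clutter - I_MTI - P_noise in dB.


CNR = -21.6 - 50 - (-106.3) = 34.7 dB

34.7 dB


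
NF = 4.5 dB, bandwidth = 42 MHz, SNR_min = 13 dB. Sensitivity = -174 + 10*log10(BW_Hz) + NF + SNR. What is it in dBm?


10*log10(42000000.0) = 76.23
S = -174 + 76.23 + 4.5 + 13 = -80.3 dBm

-80.3 dBm


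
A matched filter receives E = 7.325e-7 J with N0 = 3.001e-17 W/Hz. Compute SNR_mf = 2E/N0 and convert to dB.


SNR_lin = 2 * 7.325e-7 / 3.001e-17 = 4.882e10
SNR_dB = 10*log10(4.882e10) = 106.9 dB

106.9 dB


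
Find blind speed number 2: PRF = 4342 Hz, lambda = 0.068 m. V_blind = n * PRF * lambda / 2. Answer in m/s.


V_blind = 2 * 4342 * 0.068 / 2 = 295.3 m/s

295.3 m/s


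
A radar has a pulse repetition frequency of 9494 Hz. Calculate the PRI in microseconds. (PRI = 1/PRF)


PRI = 1/9494 = 0.0001053297 s = 105.3 us

105.3 us


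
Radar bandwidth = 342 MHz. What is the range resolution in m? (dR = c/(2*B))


dR = 3e8 / (2 * 342000000.0) = 0.44 m

0.44 m


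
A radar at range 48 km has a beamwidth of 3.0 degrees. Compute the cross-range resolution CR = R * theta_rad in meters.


BW_rad = 0.052359878
CR = 48000 * 0.052359878 = 2513.3 m

2513.3 m


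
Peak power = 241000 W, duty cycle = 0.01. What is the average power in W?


P_avg = 241000 * 0.01 = 2410.0 W

2410.0 W


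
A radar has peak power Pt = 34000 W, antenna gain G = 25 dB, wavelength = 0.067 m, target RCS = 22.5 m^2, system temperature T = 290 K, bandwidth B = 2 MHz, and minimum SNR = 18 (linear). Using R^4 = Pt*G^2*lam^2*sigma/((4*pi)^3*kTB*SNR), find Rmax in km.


G_lin = 10^(25/10) = 316.227766
R^4 = 34000 * 316.227766^2 * 0.067^2 * 22.5 / ((4*pi)^3 * 1.38e-23 * 290 * 2000000.0 * 18)
R^4 = 1.20116e18 m^4
R_max = (1.20116e18)^(1/4) = 33105.5 m = 33.1 km

33.1 km


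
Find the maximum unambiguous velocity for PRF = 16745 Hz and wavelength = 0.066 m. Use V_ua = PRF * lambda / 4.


V_ua = 16745 * 0.066 / 4 = 276.3 m/s

276.3 m/s


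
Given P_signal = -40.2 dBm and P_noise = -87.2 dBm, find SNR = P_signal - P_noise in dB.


SNR = -40.2 - (-87.2) = 47.0 dB

47.0 dB


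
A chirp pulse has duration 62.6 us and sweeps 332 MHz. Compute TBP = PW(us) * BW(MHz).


TBP = 62.6 * 332 = 20783.2

20783.2


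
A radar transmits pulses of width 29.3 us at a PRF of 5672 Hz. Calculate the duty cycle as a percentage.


DC = 29.3e-6 * 5672 * 100 = 16.62%

16.62%


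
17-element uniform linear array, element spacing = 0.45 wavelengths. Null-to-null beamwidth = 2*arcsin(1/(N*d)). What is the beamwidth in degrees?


1/(N*d) = 1/(17*0.45) = 0.130719
BW = 2*arcsin(0.130719) = 15.0 degrees

15.0 degrees


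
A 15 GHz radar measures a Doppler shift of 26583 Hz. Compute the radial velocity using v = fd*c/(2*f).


v = 26583 * 3e8 / (2 * 15000000000.0) = 265.8 m/s

265.8 m/s


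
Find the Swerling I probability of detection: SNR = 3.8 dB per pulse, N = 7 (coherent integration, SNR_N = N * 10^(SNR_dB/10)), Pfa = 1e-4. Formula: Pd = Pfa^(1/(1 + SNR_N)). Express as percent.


SNR_lin = 10^(3.8/10) = 2.39883
SNR_N = 7 * 2.39883 = 16.79181
1/(1 + SNR_N) = 1/17.79181 = 0.0562056
Pd = (1e-4)^0.0562056 = 0.59591
Pd = 59.6%

59.6%


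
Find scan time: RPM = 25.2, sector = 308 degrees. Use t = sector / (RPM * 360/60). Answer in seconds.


t = 308 / (25.2 * 360) * 60 = 2.04 s

2.04 s


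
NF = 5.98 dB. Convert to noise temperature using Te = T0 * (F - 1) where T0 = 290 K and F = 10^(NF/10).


NF_lin = 10^(5.98/10) = 3.96278
Te = 290 * (3.96278 - 1) = 859.2 K

859.2 K


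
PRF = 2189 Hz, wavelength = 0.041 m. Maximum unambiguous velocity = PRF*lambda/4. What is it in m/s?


V_ua = 2189 * 0.041 / 4 = 22.4 m/s

22.4 m/s


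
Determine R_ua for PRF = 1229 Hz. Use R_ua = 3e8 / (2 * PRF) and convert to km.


R_ua = 3e8 / (2 * 1229) = 122050.4 m = 122.1 km

122.1 km


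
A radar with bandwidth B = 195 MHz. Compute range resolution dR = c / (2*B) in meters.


dR = 3e8 / (2 * 195000000.0) = 0.77 m

0.77 m


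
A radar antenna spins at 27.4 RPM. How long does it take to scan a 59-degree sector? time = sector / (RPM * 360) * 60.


t = 59 / (27.4 * 360) * 60 = 0.36 s

0.36 s


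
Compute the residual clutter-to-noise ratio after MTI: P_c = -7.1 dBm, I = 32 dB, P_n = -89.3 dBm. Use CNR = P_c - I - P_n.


CNR = -7.1 - 32 - (-89.3) = 50.2 dB

50.2 dB


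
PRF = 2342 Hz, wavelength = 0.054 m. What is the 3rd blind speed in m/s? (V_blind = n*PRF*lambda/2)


V_blind = 3 * 2342 * 0.054 / 2 = 189.7 m/s

189.7 m/s


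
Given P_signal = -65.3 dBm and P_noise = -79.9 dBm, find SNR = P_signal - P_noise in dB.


SNR = -65.3 - (-79.9) = 14.6 dB

14.6 dB


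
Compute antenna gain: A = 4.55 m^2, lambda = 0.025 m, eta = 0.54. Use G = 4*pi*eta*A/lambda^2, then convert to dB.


G_linear = 4*pi*0.54*4.55/0.025^2 = 49400.92
G_dB = 10*log10(49400.92) = 46.9 dB

46.9 dB


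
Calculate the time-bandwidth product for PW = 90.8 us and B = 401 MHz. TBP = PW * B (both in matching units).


TBP = 90.8 * 401 = 36410.8

36410.8


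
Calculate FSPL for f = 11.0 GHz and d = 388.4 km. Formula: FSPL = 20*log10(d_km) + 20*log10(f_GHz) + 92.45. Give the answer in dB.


20*log10(388.4) = 51.79
20*log10(11.0) = 20.83
FSPL = 165.1 dB

165.1 dB


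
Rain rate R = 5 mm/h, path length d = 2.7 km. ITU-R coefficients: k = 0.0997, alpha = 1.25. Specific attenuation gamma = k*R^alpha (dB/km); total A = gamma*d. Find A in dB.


gamma = 0.0997 * 5^1.25 = 0.745431 dB/km
A = 0.745431 * 2.7 = 2.01 dB

2.01 dB


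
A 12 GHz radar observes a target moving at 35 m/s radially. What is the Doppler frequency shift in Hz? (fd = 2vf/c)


fd = 2 * 35 * 12000000000.0 / 3e8 = 2800.0 Hz

2800.0 Hz


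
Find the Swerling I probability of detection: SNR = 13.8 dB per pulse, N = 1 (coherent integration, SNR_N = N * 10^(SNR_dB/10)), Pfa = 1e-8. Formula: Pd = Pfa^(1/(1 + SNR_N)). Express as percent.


SNR_lin = 10^(13.8/10) = 23.98833
SNR_N = 1 * 23.98833 = 23.98833
1/(1 + SNR_N) = 1/24.98833 = 0.0400187
Pd = (1e-8)^0.0400187 = 0.47847
Pd = 47.8%

47.8%


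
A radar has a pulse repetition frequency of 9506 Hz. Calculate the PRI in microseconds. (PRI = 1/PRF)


PRI = 1/9506 = 0.0001051967 s = 105.2 us

105.2 us


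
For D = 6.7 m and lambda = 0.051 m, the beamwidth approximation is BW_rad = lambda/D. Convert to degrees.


BW_rad = 0.051 / 6.7 = 0.007612
BW_deg = 0.44 degrees

0.44 degrees


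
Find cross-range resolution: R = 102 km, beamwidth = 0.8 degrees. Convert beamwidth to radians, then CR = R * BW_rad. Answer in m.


BW_rad = 0.013962634
CR = 102000 * 0.013962634 = 1424.2 m

1424.2 m


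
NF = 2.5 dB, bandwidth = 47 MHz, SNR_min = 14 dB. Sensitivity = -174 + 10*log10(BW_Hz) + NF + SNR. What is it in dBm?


10*log10(47000000.0) = 76.72
S = -174 + 76.72 + 2.5 + 14 = -80.8 dBm

-80.8 dBm


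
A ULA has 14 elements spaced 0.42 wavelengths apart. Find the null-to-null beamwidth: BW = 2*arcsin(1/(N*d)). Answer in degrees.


1/(N*d) = 1/(14*0.42) = 0.170068
BW = 2*arcsin(0.170068) = 19.6 degrees

19.6 degrees


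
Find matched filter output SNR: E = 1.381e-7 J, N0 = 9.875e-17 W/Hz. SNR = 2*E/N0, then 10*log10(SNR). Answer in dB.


SNR_lin = 2 * 1.381e-7 / 9.875e-17 = 2.797e9
SNR_dB = 10*log10(2.797e9) = 94.5 dB

94.5 dB


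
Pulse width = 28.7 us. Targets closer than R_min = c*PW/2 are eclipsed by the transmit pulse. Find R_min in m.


R_min = 3e8 * 28.7e-6 / 2 = 4305.0 m

4305.0 m


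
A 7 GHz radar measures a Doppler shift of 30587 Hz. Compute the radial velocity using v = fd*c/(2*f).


v = 30587 * 3e8 / (2 * 7000000000.0) = 655.4 m/s

655.4 m/s


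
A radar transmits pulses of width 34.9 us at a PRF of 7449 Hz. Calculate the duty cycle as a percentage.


DC = 34.9e-6 * 7449 * 100 = 26.0%

26.0%


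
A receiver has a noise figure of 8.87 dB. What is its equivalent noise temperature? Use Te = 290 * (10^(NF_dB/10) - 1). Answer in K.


NF_lin = 10^(8.87/10) = 7.709035
Te = 290 * (7.709035 - 1) = 1945.6 K

1945.6 K


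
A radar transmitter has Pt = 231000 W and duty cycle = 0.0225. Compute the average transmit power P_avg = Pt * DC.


P_avg = 231000 * 0.0225 = 5197.5 W

5197.5 W


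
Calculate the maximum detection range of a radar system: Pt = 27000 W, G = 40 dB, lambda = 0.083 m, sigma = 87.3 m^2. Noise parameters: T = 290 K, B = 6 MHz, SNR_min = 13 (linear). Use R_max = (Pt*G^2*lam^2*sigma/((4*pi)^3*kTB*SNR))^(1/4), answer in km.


G_lin = 10^(40/10) = 10000.0
R^4 = 27000 * 10000.0^2 * 0.083^2 * 87.3 / ((4*pi)^3 * 1.38e-23 * 290 * 6000000.0 * 13)
R^4 = 2.6214e21 m^4
R_max = (2.6214e21)^(1/4) = 226273.3 m = 226.3 km

226.3 km


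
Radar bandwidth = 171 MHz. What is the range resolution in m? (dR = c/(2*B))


dR = 3e8 / (2 * 171000000.0) = 0.88 m

0.88 m


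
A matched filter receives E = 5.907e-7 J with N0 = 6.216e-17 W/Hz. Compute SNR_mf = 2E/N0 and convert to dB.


SNR_lin = 2 * 5.907e-7 / 6.216e-17 = 1.901e10
SNR_dB = 10*log10(1.901e10) = 102.8 dB

102.8 dB


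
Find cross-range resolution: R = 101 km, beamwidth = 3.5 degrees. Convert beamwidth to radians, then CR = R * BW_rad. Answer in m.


BW_rad = 0.061086524
CR = 101000 * 0.061086524 = 6169.7 m

6169.7 m


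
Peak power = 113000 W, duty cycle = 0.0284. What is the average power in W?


P_avg = 113000 * 0.0284 = 3209.2 W

3209.2 W


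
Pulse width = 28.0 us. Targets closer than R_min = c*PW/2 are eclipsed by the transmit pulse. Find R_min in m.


R_min = 3e8 * 28.0e-6 / 2 = 4200.0 m

4200.0 m


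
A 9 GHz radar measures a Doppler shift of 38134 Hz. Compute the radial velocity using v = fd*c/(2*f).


v = 38134 * 3e8 / (2 * 9000000000.0) = 635.6 m/s

635.6 m/s


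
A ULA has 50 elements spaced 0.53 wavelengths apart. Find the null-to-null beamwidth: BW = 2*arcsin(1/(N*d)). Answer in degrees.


1/(N*d) = 1/(50*0.53) = 0.037736
BW = 2*arcsin(0.037736) = 4.3 degrees

4.3 degrees


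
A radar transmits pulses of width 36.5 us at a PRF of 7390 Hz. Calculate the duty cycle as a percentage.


DC = 36.5e-6 * 7390 * 100 = 26.97%

26.97%


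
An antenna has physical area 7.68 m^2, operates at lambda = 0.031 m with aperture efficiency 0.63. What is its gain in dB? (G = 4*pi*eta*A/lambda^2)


G_linear = 4*pi*0.63*7.68/0.031^2 = 63268.6
G_dB = 10*log10(63268.6) = 48.0 dB

48.0 dB


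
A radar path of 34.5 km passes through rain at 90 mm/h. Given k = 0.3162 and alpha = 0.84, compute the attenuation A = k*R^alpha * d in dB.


gamma = 0.3162 * 90^0.84 = 13.852418 dB/km
A = 13.852418 * 34.5 = 477.91 dB

477.91 dB


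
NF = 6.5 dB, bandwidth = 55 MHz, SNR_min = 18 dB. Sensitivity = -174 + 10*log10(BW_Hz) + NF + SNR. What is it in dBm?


10*log10(55000000.0) = 77.4
S = -174 + 77.4 + 6.5 + 18 = -72.1 dBm

-72.1 dBm


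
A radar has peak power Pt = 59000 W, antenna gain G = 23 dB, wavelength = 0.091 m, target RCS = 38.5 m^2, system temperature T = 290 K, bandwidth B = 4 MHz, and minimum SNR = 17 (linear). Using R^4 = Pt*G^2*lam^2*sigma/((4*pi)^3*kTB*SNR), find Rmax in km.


G_lin = 10^(23/10) = 199.526231
R^4 = 59000 * 199.526231^2 * 0.091^2 * 38.5 / ((4*pi)^3 * 1.38e-23 * 290 * 4000000.0 * 17)
R^4 = 1.38669e18 m^4
R_max = (1.38669e18)^(1/4) = 34315.9 m = 34.3 km

34.3 km


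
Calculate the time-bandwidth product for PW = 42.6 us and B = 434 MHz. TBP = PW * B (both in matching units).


TBP = 42.6 * 434 = 18488.4

18488.4


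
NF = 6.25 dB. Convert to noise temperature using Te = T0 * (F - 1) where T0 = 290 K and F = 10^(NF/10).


NF_lin = 10^(6.25/10) = 4.216965
Te = 290 * (4.216965 - 1) = 932.9 K

932.9 K


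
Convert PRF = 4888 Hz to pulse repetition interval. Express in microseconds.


PRI = 1/4888 = 0.0002045827 s = 204.6 us

204.6 us


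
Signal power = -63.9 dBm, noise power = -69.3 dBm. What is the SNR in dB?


SNR = -63.9 - (-69.3) = 5.4 dB

5.4 dB


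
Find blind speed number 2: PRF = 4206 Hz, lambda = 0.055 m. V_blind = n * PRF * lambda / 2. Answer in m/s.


V_blind = 2 * 4206 * 0.055 / 2 = 231.3 m/s

231.3 m/s


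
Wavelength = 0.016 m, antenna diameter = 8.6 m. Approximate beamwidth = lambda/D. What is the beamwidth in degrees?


BW_rad = 0.016 / 8.6 = 0.00186
BW_deg = 0.11 degrees

0.11 degrees


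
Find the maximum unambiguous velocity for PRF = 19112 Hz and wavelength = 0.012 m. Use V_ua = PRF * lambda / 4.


V_ua = 19112 * 0.012 / 4 = 57.3 m/s

57.3 m/s


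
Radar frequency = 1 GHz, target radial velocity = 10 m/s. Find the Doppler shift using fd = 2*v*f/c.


fd = 2 * 10 * 1000000000.0 / 3e8 = 66.7 Hz

66.7 Hz


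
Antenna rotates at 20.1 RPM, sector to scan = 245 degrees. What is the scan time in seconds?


t = 245 / (20.1 * 360) * 60 = 2.03 s

2.03 s


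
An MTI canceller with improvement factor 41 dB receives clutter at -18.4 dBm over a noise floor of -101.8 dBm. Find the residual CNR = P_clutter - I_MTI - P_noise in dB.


CNR = -18.4 - 41 - (-101.8) = 42.4 dB

42.4 dB


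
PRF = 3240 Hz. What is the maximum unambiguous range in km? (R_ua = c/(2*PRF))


R_ua = 3e8 / (2 * 3240) = 46296.3 m = 46.3 km

46.3 km


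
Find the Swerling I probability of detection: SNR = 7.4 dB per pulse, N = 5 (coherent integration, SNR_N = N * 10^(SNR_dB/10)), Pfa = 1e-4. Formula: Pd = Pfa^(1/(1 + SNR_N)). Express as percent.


SNR_lin = 10^(7.4/10) = 5.49541
SNR_N = 5 * 5.49541 = 27.47705
1/(1 + SNR_N) = 1/28.47705 = 0.035116
Pd = (1e-4)^0.035116 = 0.72366
Pd = 72.4%

72.4%


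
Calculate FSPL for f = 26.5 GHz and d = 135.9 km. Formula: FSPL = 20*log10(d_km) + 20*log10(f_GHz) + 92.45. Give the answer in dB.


20*log10(135.9) = 42.66
20*log10(26.5) = 28.46
FSPL = 163.6 dB

163.6 dB


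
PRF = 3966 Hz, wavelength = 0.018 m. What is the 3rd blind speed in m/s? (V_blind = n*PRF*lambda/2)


V_blind = 3 * 3966 * 0.018 / 2 = 107.1 m/s

107.1 m/s


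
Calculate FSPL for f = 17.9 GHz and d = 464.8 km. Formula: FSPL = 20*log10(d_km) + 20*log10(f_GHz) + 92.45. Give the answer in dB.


20*log10(464.8) = 53.35
20*log10(17.9) = 25.06
FSPL = 170.9 dB

170.9 dB


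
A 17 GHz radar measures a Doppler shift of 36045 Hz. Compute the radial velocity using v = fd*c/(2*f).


v = 36045 * 3e8 / (2 * 17000000000.0) = 318.0 m/s

318.0 m/s


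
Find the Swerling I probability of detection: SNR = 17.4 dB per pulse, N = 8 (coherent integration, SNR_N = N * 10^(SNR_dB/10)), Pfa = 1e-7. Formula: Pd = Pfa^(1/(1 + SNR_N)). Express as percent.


SNR_lin = 10^(17.4/10) = 54.95409
SNR_N = 8 * 54.95409 = 439.63272
1/(1 + SNR_N) = 1/440.63272 = 0.0022695
Pd = (1e-7)^0.0022695 = 0.96408
Pd = 96.4%

96.4%


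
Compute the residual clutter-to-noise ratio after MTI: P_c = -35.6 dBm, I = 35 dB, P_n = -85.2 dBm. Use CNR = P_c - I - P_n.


CNR = -35.6 - 35 - (-85.2) = 14.6 dB

14.6 dB


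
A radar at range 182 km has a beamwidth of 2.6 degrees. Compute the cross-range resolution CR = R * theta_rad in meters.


BW_rad = 0.045378561
CR = 182000 * 0.045378561 = 8258.9 m

8258.9 m


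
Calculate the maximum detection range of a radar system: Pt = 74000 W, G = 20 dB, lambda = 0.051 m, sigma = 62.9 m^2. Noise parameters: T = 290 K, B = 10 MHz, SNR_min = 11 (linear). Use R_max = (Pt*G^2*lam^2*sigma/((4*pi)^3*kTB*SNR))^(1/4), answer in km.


G_lin = 10^(20/10) = 100.0
R^4 = 74000 * 100.0^2 * 0.051^2 * 62.9 / ((4*pi)^3 * 1.38e-23 * 290 * 10000000.0 * 11)
R^4 = 1.38587e17 m^4
R_max = (1.38587e17)^(1/4) = 19294.4 m = 19.3 km

19.3 km


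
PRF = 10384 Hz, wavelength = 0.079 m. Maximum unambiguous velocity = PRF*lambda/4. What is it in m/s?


V_ua = 10384 * 0.079 / 4 = 205.1 m/s

205.1 m/s


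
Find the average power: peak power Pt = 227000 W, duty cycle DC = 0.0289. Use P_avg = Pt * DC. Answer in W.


P_avg = 227000 * 0.0289 = 6560.3 W

6560.3 W


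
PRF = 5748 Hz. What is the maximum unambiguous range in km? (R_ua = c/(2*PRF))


R_ua = 3e8 / (2 * 5748) = 26096.0 m = 26.1 km

26.1 km


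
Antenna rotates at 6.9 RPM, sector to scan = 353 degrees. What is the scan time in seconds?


t = 353 / (6.9 * 360) * 60 = 8.53 s

8.53 s


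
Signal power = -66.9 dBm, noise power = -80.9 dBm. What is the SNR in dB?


SNR = -66.9 - (-80.9) = 14.0 dB

14.0 dB


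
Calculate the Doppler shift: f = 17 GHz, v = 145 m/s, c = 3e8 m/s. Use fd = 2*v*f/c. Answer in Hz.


fd = 2 * 145 * 17000000000.0 / 3e8 = 16433.3 Hz

16433.3 Hz
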